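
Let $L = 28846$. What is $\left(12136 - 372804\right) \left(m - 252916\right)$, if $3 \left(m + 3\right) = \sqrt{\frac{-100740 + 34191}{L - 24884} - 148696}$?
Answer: $91219789892 - \frac{180334 i \sqrt{47641036738}}{849} \approx 9.122 \cdot 10^{10} - 4.6362 \cdot 10^{7} i$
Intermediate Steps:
$m = -3 + \frac{i \sqrt{47641036738}}{1698}$ ($m = -3 + \frac{\sqrt{\frac{-100740 + 34191}{28846 - 24884} - 148696}}{3} = -3 + \frac{\sqrt{- \frac{66549}{3962} - 148696}}{3} = -3 + \frac{\sqrt{\left(-66549\right) \frac{1}{3962} - 148696}}{3} = -3 + \frac{\sqrt{- \frac{9507}{566} - 148696}}{3} = -3 + \frac{\sqrt{- \frac{84171443}{566}}}{3} = -3 + \frac{\frac{1}{566} i \sqrt{47641036738}}{3} = -3 + \frac{i \sqrt{47641036738}}{1698} \approx -3.0 + 128.54 i$)
$\left(12136 - 372804\right) \left(m - 252916\right) = \left(12136 - 372804\right) \left(\left(-3 + \frac{i \sqrt{47641036738}}{1698}\right) - 252916\right) = - 360668 \left(-252919 + \frac{i \sqrt{47641036738}}{1698}\right) = 91219789892 - \frac{180334 i \sqrt{47641036738}}{849}$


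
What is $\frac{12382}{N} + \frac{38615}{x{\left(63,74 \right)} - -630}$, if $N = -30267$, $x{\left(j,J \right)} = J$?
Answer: $\frac{1160043277}{21307968} \approx 54.442$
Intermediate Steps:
$\frac{12382}{N} + \frac{38615}{x{\left(63,74 \right)} - -630} = \frac{12382}{-30267} + \frac{38615}{74 - -630} = 12382 \left(- \frac{1}{30267}\right) + \frac{38615}{74 + 630} = - \frac{12382}{30267} + \frac{38615}{704} = \frac{1160043277}{21307968}$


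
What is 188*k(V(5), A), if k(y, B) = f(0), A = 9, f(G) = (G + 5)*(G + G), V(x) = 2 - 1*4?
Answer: 0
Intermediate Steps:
V(x) = -2 (V(x) = 2 - 4 = -2)
f(G) = 2*G*(5 + G) (f(G) = (5 + G)*(2*G) = 2*G*(5 + G))
k(y, B) = 0 (k(y, B) = 2*0*(5 + 0) = 2*0*5 = 0)
188*k(V(5), A) = 188*0 = 0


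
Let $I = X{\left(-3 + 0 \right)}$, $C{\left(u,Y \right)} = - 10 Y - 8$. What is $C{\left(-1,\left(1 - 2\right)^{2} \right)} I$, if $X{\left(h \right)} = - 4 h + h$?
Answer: $-162$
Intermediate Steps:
$C{\left(u,Y \right)} = -8 - 10 Y$
$X{\left(h \right)} = - 3 h$
$I = 9$ ($I = - 3 \left(-3 + 0\right) = \left(-3\right) \left(-3\right) = 9$)
$C{\left(-1,\left(1 - 2\right)^{2} \right)} I = \left(-8 - 10 \left(1 - 2\right)^{2}\right) 9 = \left(-8 - 10 \left(-1\right)^{2}\right) 9 = \left(-8 - 10\right) 9 = \left(-18\right) 9 = -162$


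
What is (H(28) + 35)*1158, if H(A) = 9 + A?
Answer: 83376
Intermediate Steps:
(H(28) + 35)*1158 = ((9 + 28) + 35)*1158 = (37 + 35)*1158 = 72*1158 = 83376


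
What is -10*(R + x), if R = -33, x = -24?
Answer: 570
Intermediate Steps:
-10*(R + x) = -10*(-33 - 24) = -10*(-57) = 570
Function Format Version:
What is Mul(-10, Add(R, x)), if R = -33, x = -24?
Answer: 570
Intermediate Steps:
Mul(-10, Add(R, x)) = Mul(-10, Add(-33, -24)) = Mul(-10, -57) = 570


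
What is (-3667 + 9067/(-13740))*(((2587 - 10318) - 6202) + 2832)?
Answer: 559419875347/13740 ≈ 4.0715e+7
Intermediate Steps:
(-3667 + 9067/(-13740))*(((2587 - 10318) - 6202) + 2832) = (-3667 + 9067*(-1/13740))*((-7731 - 6202) + 2832) = (-3667 - 9067/13740)*(-13933 + 2832) = -50393647/13740*(-11101) = 559419875347/13740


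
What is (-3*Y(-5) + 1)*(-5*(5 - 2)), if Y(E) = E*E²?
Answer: -5640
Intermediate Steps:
Y(E) = E³
(-3*Y(-5) + 1)*(-5*(5 - 2)) = (-3*(-5)³ + 1)*(-5*(5 - 2)) = (-3*(-125) + 1)*(-5*3) = (375 + 1)*(-1*15) = 376*(-15) = -5640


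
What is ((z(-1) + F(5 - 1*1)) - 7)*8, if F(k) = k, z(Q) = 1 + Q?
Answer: -24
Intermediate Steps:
((z(-1) + F(5 - 1*1)) - 7)*8 = (((1 - 1) + (5 - 1*1)) - 7)*8 = ((0 + (5 - 1)) - 7)*8 = ((0 + 4) - 7)*8 = (4 - 7)*8 = -3*8 = -24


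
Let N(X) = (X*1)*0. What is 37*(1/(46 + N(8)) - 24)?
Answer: -40811/46 ≈ -887.20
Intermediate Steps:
N(X) = 0 (N(X) = X*0 = 0)
37*(1/(46 + N(8)) - 24) = 37*(1/(46 + 0) - 24) = 37*(1/46 - 24) = 37*(-1103/46) = -40811/46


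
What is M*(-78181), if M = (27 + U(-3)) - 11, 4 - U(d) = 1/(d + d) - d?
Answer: -8052643/6 ≈ -1.3421e+6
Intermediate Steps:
U(d) = 4 + d - 1/(2*d) (U(d) = 4 - (1/(d + d) - d) = 4 - (1/(2*d) - d) = 4 + (d - 1/(2*d)) = 4 + d - 1/(2*d))
M = 103/6 (M = (27 + (4 - 3 - ½/(-3))) - 11 = (27 + (4 - 3 - ½*(-⅓))) - 11 = (27 + (4 - 3 + ⅙)) - 11 = (27 + 7/6) - 11 = 169/6 - 11 = 103/6 ≈ 17.167)
M*(-78181) = (103/6)*(-78181) = -8052643/6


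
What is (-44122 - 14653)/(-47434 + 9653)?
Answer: 58775/37781 ≈ 1.5557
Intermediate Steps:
(-44122 - 14653)/(-47434 + 9653) = -58775/(-37781) = -58775*(-1/37781) = 58775/37781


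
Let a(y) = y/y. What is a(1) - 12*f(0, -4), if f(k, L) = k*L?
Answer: 1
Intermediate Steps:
a(y) = 1
f(k, L) = L*k
a(1) - 12*f(0, -4) = 1 - (-48)*0 = 1 - 12*0 = 1 + 0 = 1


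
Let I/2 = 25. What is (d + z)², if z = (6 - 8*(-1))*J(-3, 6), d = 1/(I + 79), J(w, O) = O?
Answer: 117440569/16641 ≈ 7057.3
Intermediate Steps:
I = 50 (I = 2*25 = 50)
d = 1/129 (d = 1/(50 + 79) = 1/129 ≈ 0.0077519)
z = 84 (z = (6 - 8*(-1))*6 = (6 - 4*(-2))*6 = (6 + 8)*6 = 14*6 = 84)
(d + z)² = (1/129 + 84)² = (10837/129)² = 117440569/16641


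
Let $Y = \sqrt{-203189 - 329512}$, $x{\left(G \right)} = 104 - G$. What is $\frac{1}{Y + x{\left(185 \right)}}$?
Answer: $- \frac{9}{59918} - \frac{i \sqrt{59189}}{179754} \approx -0.00015021 - 0.0013534 i$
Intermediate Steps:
$Y = 3 i \sqrt{59189}$ ($Y = \sqrt{-532701} = 3 i \sqrt{59189} \approx 729.86 i$)
$\frac{1}{Y + x{\left(185 \right)}} = \frac{1}{3 i \sqrt{59189} + \left(104 - 185\right)} = \frac{1}{3 i \sqrt{59189} - 81} = \frac{1}{-81 + 3 i \sqrt{59189}}$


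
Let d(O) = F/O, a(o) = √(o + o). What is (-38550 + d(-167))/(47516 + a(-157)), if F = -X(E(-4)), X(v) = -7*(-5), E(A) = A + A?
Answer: -30589921754/37704768519 + 1287563*I*√314/75409537038 ≈ -0.8113 + 0.00030256*I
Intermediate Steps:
E(A) = 2*A
a(o) = √2*√o (a(o) = √(2*o) = √2*√o)
X(v) = 35
F = -35 (F = -1*35 = -35)
d(O) = -35/O
(-38550 + d(-167))/(47516 + a(-157)) = (-38550 - 35/(-167))/(47516 + √2*√(-157)) = (-38550 - 35*(-1/167))/(47516 + √2*(I*√157)) = (-38550 + 35/167)/(47516 + I*√314) = -6437815/(167*(47516 + I*√314))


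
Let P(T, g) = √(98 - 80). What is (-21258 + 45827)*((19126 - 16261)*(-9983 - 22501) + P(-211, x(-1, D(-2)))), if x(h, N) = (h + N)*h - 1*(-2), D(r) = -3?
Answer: -2286554769540 + 73707*√2 ≈ -2.2866e+12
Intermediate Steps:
x(h, N) = 2 + h*(N + h) (x(h, N) = (N + h)*h + 2 = h*(N + h) + 2 = 2 + h*(N + h))
P(T, g) = 3*√2 (P(T, g) = √18 = 3*√2)
(-21258 + 45827)*((19126 - 16261)*(-9983 - 22501) + P(-211, x(-1, D(-2)))) = (-21258 + 45827)*((19126 - 16261)*(-9983 - 22501) + 3*√2) = 24569*(2865*(-32484) + 3*√2) = 24569*(-93066660 + 3*√2) = -2286554769540 + 73707*√2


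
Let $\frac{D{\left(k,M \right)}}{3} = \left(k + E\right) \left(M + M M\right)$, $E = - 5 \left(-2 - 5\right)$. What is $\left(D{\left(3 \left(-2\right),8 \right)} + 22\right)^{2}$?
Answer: $39513796$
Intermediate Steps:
$E = 35$ ($E = \left(-5\right) \left(-7\right) = 35$)
$D{\left(k,M \right)} = 3 \left(35 + k\right) \left(M + M^{2}\right)$ ($D{\left(k,M \right)} = 3 \left(k + 35\right) \left(M + M M\right) = 3 \left(35 + k\right) \left(M + M^{2}\right)$)
$\left(D{\left(3 \left(-2\right),8 \right)} + 22\right)^{2} = \left(3 \cdot 8 \left(35 + 3 \left(-2\right) + 35 \cdot 8 + 8 \cdot 3 \left(-2\right)\right) + 22\right)^{2} = \left(3 \cdot 8 \left(35 - 6 + 280 + 8 \left(-6\right)\right) + 22\right)^{2} = \left(3 \cdot 8 \left(35 - 6 + 280 - 48\right) + 22\right)^{2} = \left(3 \cdot 8 \cdot 261 + 22\right)^{2} = \left(6264 + 22\right)^{2} = 6286^{2} = 39513796$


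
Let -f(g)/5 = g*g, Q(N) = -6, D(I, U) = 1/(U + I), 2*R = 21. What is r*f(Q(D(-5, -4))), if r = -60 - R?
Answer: 12690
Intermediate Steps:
R = 21/2 (R = (½)*21 = 21/2 ≈ 10.500)
D(I, U) = 1/(I + U)
f(g) = -5*g² (f(g) = -5*g*g = -5*g²)
r = -141/2 (r = -60 - 1*21/2 = -60 - 21/2 = -141/2 ≈ -70.500)
r*f(Q(D(-5, -4))) = -(-705)*(-6)²/2 = -(-705)*36/2 = -141/2*(-180) = 12690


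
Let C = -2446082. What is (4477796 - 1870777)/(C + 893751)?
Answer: -2607019/1552331 ≈ -1.6794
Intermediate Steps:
(4477796 - 1870777)/(C + 893751) = (4477796 - 1870777)/(-2446082 + 893751) = 2607019/(-1552331) = 2607019*(-1/1552331) = -2607019/1552331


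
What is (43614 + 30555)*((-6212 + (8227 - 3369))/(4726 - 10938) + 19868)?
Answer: 4577019795765/3106 ≈ 1.4736e+9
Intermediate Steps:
(43614 + 30555)*((-6212 + (8227 - 3369))/(4726 - 10938) + 19868) = 74169*((-6212 + 4858)/(-6212) + 19868) = 74169*(-1354*(-1/6212) + 19868) = 74169*(677/3106 + 19868) = 74169*(61710685/3106) = 4577019795765/3106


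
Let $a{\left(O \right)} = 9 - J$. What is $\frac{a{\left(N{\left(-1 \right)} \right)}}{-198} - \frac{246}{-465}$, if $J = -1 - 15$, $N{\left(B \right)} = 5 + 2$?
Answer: $\frac{12361}{30690} \approx 0.40277$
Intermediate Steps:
$N{\left(B \right)} = 7$
$J = -16$ ($J = -1 - 15 = -16$)
$a{\left(O \right)} = 25$ ($a{\left(O \right)} = 9 - -16 = 9 + 16 = 25$)
$\frac{a{\left(N{\left(-1 \right)} \right)}}{-198} - \frac{246}{-465} = \frac{25}{-198} - \frac{246}{-465} = 25 \left(- \frac{1}{198}\right) - - \frac{82}{155} = - \frac{25}{198} + \frac{82}{155} = \frac{12361}{30690}$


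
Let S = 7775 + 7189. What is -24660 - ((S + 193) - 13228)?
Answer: -26589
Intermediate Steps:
S = 14964
-24660 - ((S + 193) - 13228) = -24660 - ((14964 + 193) - 13228) = -24660 - (15157 - 13228) = -24660 - 1*1929 = -24660 - 1929 = -26589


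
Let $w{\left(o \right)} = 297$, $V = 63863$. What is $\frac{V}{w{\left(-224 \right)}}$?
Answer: $\frac{63863}{297} \approx 215.03$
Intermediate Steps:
$\frac{V}{w{\left(-224 \right)}} = \frac{63863}{297}$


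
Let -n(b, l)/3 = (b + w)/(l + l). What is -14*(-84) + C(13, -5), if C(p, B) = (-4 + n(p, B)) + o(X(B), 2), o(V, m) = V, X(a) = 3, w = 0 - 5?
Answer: 5887/5 ≈ 1177.4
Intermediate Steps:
w = -5
n(b, l) = -3*(-5 + b)/(2*l) (n(b, l) = -3*(b - 5)/(l + l) = -3*(-5 + b)/(2*l))
C(p, B) = -1 + 3*(5 - p)/(2*B) (C(p, B) = (-4 + 3*(5 - p)/(2*B)) + 3 = -1 + 3*(5 - p)/(2*B))
-14*(-84) + C(13, -5) = -14*(-84) + (1/2)*(15 - 3*13 - 2*(-5))/(-5) = 1176 + (1/2)*(-1/5)*(15 - 39 + 10) = 1176 + (1/2)*(-1/5)*(-14) = 1176 + 7/5 = 5887/5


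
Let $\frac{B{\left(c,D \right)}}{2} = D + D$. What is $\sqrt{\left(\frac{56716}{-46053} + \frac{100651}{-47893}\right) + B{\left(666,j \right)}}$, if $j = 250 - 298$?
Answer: $\frac{i \sqrt{105582832852868155379}}{735205443} \approx 13.976 i$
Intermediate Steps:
$j = -48$
$B{\left(c,D \right)} = 4 D$ ($B{\left(c,D \right)} = 2 \left(D + D\right) = 2 \cdot 2 D = 4 D$)
$\sqrt{\left(\frac{56716}{-46053} + \frac{100651}{-47893}\right) + B{\left(666,j \right)}} = \sqrt{\left(\frac{56716}{-46053} + \frac{100651}{-47893}\right) + 4 \left(-48\right)} = \sqrt{\left(56716 \left(- \frac{1}{46053}\right) + 100651 \left(- \frac{1}{47893}\right)\right) - 192} = \sqrt{\left(- \frac{56716}{46053} - \frac{100651}{47893}\right) - 192} = \sqrt{- \frac{7351579891}{2205616329} - 192} = \sqrt{- \frac{430829915059}{2205616329}} = \frac{i \sqrt{105582832852868155379}}{735205443}$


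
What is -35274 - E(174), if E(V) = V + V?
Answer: -35622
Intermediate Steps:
E(V) = 2*V
-35274 - E(174) = -35274 - 2*174 = -35274 - 1*348 = -35274 - 348 = -35622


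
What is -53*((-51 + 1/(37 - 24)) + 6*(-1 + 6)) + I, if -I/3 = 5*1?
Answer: 14221/13 ≈ 1093.9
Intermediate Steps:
I = -15 ≈ -15.000
-53*((-51 + 1/(37 - 24)) + 6*(-1 + 6)) + I = -53*((-51 + 1/(37 - 24)) + 6*(-1 + 6)) - 15 = -53*((-51 + 1/13) + 6*5) - 15 = -53*((-51 + 1/13) + 30) - 15 = -53*(-662/13 + 30) - 15 = -53*(-272/13) - 15 = 14416/13 - 15 = 14221/13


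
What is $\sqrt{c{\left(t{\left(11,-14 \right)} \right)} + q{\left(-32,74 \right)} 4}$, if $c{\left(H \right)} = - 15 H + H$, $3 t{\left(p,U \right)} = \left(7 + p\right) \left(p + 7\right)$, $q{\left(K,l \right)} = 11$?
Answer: $2 i \sqrt{367} \approx 38.315 i$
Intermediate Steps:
$t{\left(p,U \right)} = \frac{\left(7 + p\right)^{2}}{3}$ ($t{\left(p,U \right)} = \frac{\left(7 + p\right) \left(p + 7\right)}{3} = \frac{\left(7 + p\right) \left(7 + p\right)}{3} = \frac{\left(7 + p\right)^{2}}{3}$)
$c{\left(H \right)} = - 14 H$
$\sqrt{c{\left(t{\left(11,-14 \right)} \right)} + q{\left(-32,74 \right)} 4} = \sqrt{- 14 \frac{\left(7 + 11\right)^{2}}{3} + 11 \cdot 4} = \sqrt{- 14 \frac{18^{2}}{3} + 44} = \sqrt{- 14 \cdot \frac{1}{3} \cdot 324 + 44} = \sqrt{\left(-14\right) 108 + 44} = \sqrt{-1512 + 44} = \sqrt{-1468} = 2 i \sqrt{367}$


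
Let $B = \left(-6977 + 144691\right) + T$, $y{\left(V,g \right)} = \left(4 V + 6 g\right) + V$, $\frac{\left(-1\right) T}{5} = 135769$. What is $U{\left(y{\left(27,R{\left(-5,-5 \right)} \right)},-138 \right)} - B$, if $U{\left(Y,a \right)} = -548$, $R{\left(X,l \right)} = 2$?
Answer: $540583$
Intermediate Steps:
$T = -678845$ ($T = \left(-5\right) 135769 = -678845$)
$y{\left(V,g \right)} = 5 V + 6 g$
$B = -541131$ ($B = \left(-6977 + 144691\right) - 678845 = 137714 - 678845 = -541131$)
$U{\left(y{\left(27,R{\left(-5,-5 \right)} \right)},-138 \right)} - B = -548 - -541131 = -548 + 541131 = 540583$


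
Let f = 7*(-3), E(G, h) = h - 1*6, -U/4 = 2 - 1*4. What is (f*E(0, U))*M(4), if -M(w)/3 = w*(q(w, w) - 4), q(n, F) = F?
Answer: 0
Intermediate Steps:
U = 8 (U = -4*(2 - 1*4) = -4*(2 - 4) = -4*(-2) = 8)
E(G, h) = -6 + h (E(G, h) = h - 6 = -6 + h)
M(w) = -3*w*(-4 + w) (M(w) = -3*w*(w - 4) = -3*w*(-4 + w))
f = -21
(f*E(0, U))*M(4) = (-21*(-6 + 8))*(3*4*(4 - 1*4)) = (-21*2)*(3*4*(4 - 4)) = -126*4*0 = -42*0 = 0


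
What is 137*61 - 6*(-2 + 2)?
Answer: 8357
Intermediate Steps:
137*61 - 6*(-2 + 2) = 8357 - 6*0 = 8357 + 0 = 8357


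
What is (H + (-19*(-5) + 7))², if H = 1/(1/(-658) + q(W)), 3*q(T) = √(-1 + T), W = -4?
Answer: 288*(-78194462*I - 777427*√5)/(-2164811*I + 3948*√5) ≈ 10402.0 - 273.69*I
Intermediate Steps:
q(T) = √(-1 + T)/3
H = 1/(-1/658 + I*√5/3) (H = 1/(1/(-658) + √(-1 - 4)/3) = 1/(-1/658 + √(-5)/3) = 1/(-1/658 + (I*√5)/3) = 1/(-1/658 + I*√5/3) ≈ -0.002735 - 1.3416*I)
(H + (-19*(-5) + 7))² = ((-5922/2164829 - 1298892*I*√5/2164829) + (-19*(-5) + 7))² = ((-5922/2164829 - 1298892*I*√5/2164829) + (95 + 7))² = ((-5922/2164829 - 1298892*I*√5/2164829) + 102)² = (220806636/2164829 - 1298892*I*√5/2164829)²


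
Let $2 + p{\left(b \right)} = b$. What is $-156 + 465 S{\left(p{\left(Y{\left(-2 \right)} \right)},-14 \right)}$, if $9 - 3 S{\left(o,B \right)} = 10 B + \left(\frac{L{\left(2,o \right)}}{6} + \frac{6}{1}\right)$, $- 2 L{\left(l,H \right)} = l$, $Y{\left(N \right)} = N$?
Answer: $\frac{132209}{6} \approx 22035.0$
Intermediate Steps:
$L{\left(l,H \right)} = - \frac{l}{2}$
$p{\left(b \right)} = -2 + b$
$S{\left(o,B \right)} = \frac{19}{18} - \frac{10 B}{3}$ ($S{\left(o,B \right)} = 3 - \frac{10 B + \left(\frac{\left(- \frac{1}{2}\right) 2}{6} + \frac{6}{1}\right)}{3} = 3 - \frac{10 B + \left(\left(-1\right) \frac{1}{6} + 6 \cdot 1\right)}{3} = 3 - \frac{10 B + \left(- \frac{1}{6} + 6\right)}{3} = 3 - \frac{10 B + \frac{35}{6}}{3} = 3 - \frac{\frac{35}{6} + 10 B}{3} = 3 - \left(\frac{35}{18} + \frac{10 B}{3}\right) = \frac{19}{18} - \frac{10 B}{3}$)
$-156 + 465 S{\left(p{\left(Y{\left(-2 \right)} \right)},-14 \right)} = -156 + 465 \left(\frac{19}{18} - - \frac{140}{3}\right) = -156 + 465 \left(\frac{19}{18} + \frac{140}{3}\right) = -156 + 465 \cdot \frac{859}{18} = -156 + \frac{133145}{6} = \frac{132209}{6}$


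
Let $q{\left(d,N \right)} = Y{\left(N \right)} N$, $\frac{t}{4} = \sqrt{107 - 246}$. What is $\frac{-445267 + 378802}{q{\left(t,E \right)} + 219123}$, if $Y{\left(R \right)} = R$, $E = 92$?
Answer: $- \frac{66465}{227587} \approx -0.29204$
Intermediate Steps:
$t = 4 i \sqrt{139}$ ($t = 4 \sqrt{107 - 246} = 4 \sqrt{-139} = 4 i \sqrt{139} \approx 47.159 i$)
$q{\left(d,N \right)} = N^{2}$ ($q{\left(d,N \right)} = N N = N^{2}$)
$\frac{-445267 + 378802}{q{\left(t,E \right)} + 219123} = \frac{-445267 + 378802}{92^{2} + 219123} = - \frac{66465}{8464 + 219123} = - \frac{66465}{227587}$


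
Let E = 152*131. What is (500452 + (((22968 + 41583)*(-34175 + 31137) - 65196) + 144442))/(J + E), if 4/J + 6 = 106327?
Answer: -5197136340760/529265939 ≈ -9819.5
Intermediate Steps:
E = 19912
J = 4/106321 (J = 4/(-6 + 106327) = 4/106321 ≈ 3.7622e-5)
(500452 + (((22968 + 41583)*(-34175 + 31137) - 65196) + 144442))/(J + E) = (500452 + (((22968 + 41583)*(-34175 + 31137) - 65196) + 144442))/(4/106321 + 19912) = (500452 + ((64551*(-3038) - 65196) + 144442))/(2117063756/106321) = (500452 + ((-196105938 - 65196) + 144442))*(106321/2117063756) = (500452 + (-196171134 + 144442))*(106321/2117063756) = (500452 - 196026692)*(106321/2117063756) = -195526240*106321/2117063756 = -5197136340760/529265939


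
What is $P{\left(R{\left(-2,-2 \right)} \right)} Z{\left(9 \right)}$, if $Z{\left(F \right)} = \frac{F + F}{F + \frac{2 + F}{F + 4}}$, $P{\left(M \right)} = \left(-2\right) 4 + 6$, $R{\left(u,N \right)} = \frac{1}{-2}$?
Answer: $- \frac{117}{32} \approx -3.6563$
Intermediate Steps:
$R{\left(u,N \right)} = - \frac{1}{2}$
$P{\left(M \right)} = -2$ ($P{\left(M \right)} = -8 + 6 = -2$)
$Z{\left(F \right)} = \frac{2 F}{F + \frac{2 + F}{4 + F}}$
$P{\left(R{\left(-2,-2 \right)} \right)} Z{\left(9 \right)} = - 2 \cdot 2 \cdot 9 \frac{1}{2 + 9^{2} + 5 \cdot 9} \left(4 + 9\right) = - 2 \cdot 2 \cdot 9 \frac{1}{2 + 81 + 45} \cdot 13 = - 2 \cdot 2 \cdot 9 \cdot \frac{1}{128} \cdot 13 = \left(-2\right) \frac{117}{64} = - \frac{117}{32}$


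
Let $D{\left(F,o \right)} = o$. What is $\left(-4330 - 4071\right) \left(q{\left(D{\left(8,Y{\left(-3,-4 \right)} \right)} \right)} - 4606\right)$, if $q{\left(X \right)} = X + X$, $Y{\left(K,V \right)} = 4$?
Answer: $38627798$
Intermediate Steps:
$q{\left(X \right)} = 2 X$
$\left(-4330 - 4071\right) \left(q{\left(D{\left(8,Y{\left(-3,-4 \right)} \right)} \right)} - 4606\right) = \left(-4330 - 4071\right) \left(2 \cdot 4 - 4606\right) = - 8401 \left(8 - 4606\right) = \left(-8401\right) \left(-4598\right) = 38627798$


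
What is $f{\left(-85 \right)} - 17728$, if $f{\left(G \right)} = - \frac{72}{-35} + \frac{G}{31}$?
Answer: $- \frac{19235623}{1085} \approx -17729.0$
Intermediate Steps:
$f{\left(G \right)} = \frac{72}{35} + \frac{G}{31}$ ($f{\left(G \right)} = \left(-72\right) \left(- \frac{1}{35}\right) + G \frac{1}{31} = \frac{72}{35} + \frac{G}{31}$)
$f{\left(-85 \right)} - 17728 = \left(\frac{72}{35} + \frac{1}{31} \left(-85\right)\right) - 17728 = \left(\frac{72}{35} - \frac{85}{31}\right) - 17728 = - \frac{743}{1085} - 17728 = - \frac{19235623}{1085}$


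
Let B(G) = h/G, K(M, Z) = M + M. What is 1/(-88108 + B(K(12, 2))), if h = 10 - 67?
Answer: -8/704883 ≈ -1.1349e-5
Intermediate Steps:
h = -57
K(M, Z) = 2*M
B(G) = -57/G
1/(-88108 + B(K(12, 2))) = 1/(-88108 - 57/(2*12)) = 1/(-88108 - 57/24) = 1/(-88108 - 57*1/24) = 1/(-88108 - 19/8) = 1/(-704883/8) = -8/704883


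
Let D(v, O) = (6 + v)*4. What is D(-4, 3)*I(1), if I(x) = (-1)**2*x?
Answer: 8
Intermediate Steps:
I(x) = x (I(x) = 1*x = x)
D(v, O) = 24 + 4*v
D(-4, 3)*I(1) = (24 + 4*(-4))*1 = (24 - 16)*1 = 8*1 = 8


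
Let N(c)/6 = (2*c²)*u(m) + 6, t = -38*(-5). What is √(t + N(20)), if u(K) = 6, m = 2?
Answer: √29026 ≈ 170.37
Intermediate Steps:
t = 190
N(c) = 36 + 72*c² (N(c) = 6*((2*c²)*6 + 6) = 6*(12*c² + 6) = 6*(6 + 12*c²) = 36 + 72*c²)
√(t + N(20)) = √(190 + (36 + 72*20²)) = √(190 + (36 + 72*400)) = √(190 + (36 + 28800)) = √(190 + 28836) = √29026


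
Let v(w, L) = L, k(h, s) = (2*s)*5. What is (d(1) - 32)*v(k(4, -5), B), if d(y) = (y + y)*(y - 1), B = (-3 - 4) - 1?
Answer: 256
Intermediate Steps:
B = -8 (B = -7 - 1 = -8)
k(h, s) = 10*s
d(y) = 2*y*(-1 + y) (d(y) = (2*y)*(-1 + y) = 2*y*(-1 + y))
(d(1) - 32)*v(k(4, -5), B) = (2*1*(-1 + 1) - 32)*(-8) = (2*1*0 - 32)*(-8) = (0 - 32)*(-8) = -32*(-8) = 256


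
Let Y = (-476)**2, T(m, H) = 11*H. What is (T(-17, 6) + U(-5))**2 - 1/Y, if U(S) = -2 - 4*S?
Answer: 1598720255/226576 ≈ 7056.0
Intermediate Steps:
Y = 226576
(T(-17, 6) + U(-5))**2 - 1/Y = (11*6 + (-2 - 4*(-5)))**2 - 1/226576 = (66 + (-2 + 20))**2 - 1*1/226576 = (66 + 18)**2 - 1/226576 = 84**2 - 1/226576 = 7056 - 1/226576 = 1598720255/226576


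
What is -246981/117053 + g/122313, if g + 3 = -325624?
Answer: -68324604284/14317103589 ≈ -4.7722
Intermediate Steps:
g = -325627 (g = -3 - 325624 = -325627)
-246981/117053 + g/122313 = -246981/117053 - 325627/122313 = -68324604284/14317103589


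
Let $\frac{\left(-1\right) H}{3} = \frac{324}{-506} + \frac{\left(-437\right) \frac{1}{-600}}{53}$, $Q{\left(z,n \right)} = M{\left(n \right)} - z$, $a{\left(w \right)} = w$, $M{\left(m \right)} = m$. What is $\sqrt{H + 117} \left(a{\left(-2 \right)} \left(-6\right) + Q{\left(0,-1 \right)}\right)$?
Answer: $\frac{\sqrt{8549890534702}}{24380} \approx 119.94$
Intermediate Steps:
$Q{\left(z,n \right)} = n - z$
$H = \frac{5041039}{2681800}$ ($H = - 3 \left(\frac{324}{-506} + \frac{\left(-437\right) \frac{1}{-600}}{53}\right) = - 3 \left(324 \left(- \frac{1}{506}\right) + \left(-437\right) \left(- \frac{1}{600}\right) \frac{1}{53}\right) = - 3 \left(- \frac{162}{253} + \frac{437}{600} \cdot \frac{1}{53}\right) = - 3 \left(- \frac{162}{253} + \frac{437}{31800}\right) = \left(-3\right) \left(- \frac{5041039}{8045400}\right) = \frac{5041039}{2681800} \approx 1.8797$)
$\sqrt{H + 117} \left(a{\left(-2 \right)} \left(-6\right) + Q{\left(0,-1 \right)}\right) = \sqrt{\frac{5041039}{2681800} + 117} \left(\left(-2\right) \left(-6\right) - 1\right) = \sqrt{\frac{318811639}{2681800}} \left(12 + \left(-1 + 0\right)\right) = \frac{\sqrt{8549890534702}}{268180} \left(12 - 1\right) = \frac{\sqrt{8549890534702}}{268180} \cdot 11 = \frac{\sqrt{8549890534702}}{24380}$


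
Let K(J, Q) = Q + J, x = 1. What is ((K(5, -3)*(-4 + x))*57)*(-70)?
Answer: 23940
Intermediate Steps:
K(J, Q) = J + Q
((K(5, -3)*(-4 + x))*57)*(-70) = (((5 - 3)*(-4 + 1))*57)*(-70) = ((2*(-3))*57)*(-70) = -6*57*(-70) = -342*(-70) = 23940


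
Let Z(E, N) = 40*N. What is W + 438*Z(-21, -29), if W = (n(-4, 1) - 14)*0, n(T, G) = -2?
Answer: -508080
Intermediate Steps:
W = 0 (W = (-2 - 14)*0 = -16*0 = 0)
W + 438*Z(-21, -29) = 0 + 438*(40*(-29)) = 0 + 438*(-1160) = 0 - 508080 = -508080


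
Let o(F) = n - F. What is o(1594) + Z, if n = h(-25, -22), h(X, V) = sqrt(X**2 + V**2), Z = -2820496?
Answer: -2822090 + sqrt(1109) ≈ -2.8221e+6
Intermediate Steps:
h(X, V) = sqrt(V**2 + X**2)
n = sqrt(1109) (n = sqrt((-22)**2 + (-25)**2) = sqrt(484 + 625) = sqrt(1109) ≈ 33.302)
o(F) = sqrt(1109) - F
o(1594) + Z = (sqrt(1109) - 1*1594) - 2820496 = (sqrt(1109) - 1594) - 2820496 = (-1594 + sqrt(1109)) - 2820496 = -2822090 + sqrt(1109)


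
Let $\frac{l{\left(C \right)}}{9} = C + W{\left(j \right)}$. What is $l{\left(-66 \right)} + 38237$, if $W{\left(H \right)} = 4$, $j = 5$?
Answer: $37679$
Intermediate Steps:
$l{\left(C \right)} = 36 + 9 C$ ($l{\left(C \right)} = 9 \left(C + 4\right) = 9 \left(4 + C\right) = 36 + 9 C$)
$l{\left(-66 \right)} + 38237 = \left(36 + 9 \left(-66\right)\right) + 38237 = \left(36 - 594\right) + 38237 = -558 + 38237 = 37679$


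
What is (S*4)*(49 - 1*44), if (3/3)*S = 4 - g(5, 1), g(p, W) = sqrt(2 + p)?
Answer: 80 - 20*sqrt(7) ≈ 27.085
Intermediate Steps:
S = 4 - sqrt(7) (S = 4 - sqrt(2 + 5) = 4 - sqrt(7) ≈ 1.3542)
(S*4)*(49 - 1*44) = ((4 - sqrt(7))*4)*(49 - 1*44) = (16 - 4*sqrt(7))*(49 - 44) = (16 - 4*sqrt(7))*5 = 80 - 20*sqrt(7)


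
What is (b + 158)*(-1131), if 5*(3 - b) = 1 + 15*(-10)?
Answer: -1078974/5 ≈ -2.1579e+5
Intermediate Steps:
b = 164/5 (b = 3 - (1 + 15*(-10))/5 = 3 - (1 - 150)/5 = 3 - 1/5*(-149) = 3 + 149/5 = 164/5 ≈ 32.800)
(b + 158)*(-1131) = (164/5 + 158)*(-1131) = (954/5)*(-1131) = -1078974/5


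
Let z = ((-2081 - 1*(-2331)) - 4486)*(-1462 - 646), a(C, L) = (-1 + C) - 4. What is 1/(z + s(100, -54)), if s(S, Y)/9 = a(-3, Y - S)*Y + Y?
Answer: 1/8932890 ≈ 1.1195e-7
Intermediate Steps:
a(C, L) = -5 + C
s(S, Y) = -63*Y (s(S, Y) = 9*((-5 - 3)*Y + Y) = 9*(-8*Y + Y) = 9*(-7*Y) = -63*Y)
z = 8929488 (z = ((-2081 + 2331) - 4486)*(-2108) = (250 - 4486)*(-2108) = -4236*(-2108) = 8929488)
1/(z + s(100, -54)) = 1/(8929488 - 63*(-54)) = 1/(8929488 + 3402) = 1/8932890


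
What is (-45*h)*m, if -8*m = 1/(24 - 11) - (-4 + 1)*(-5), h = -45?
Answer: 196425/52 ≈ 3777.4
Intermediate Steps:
m = 97/52 (m = -(1/(24 - 11) - (-4 + 1)*(-5))/8 = -(1/13 - (-3)*(-5))/8 = -(1/13 - 1*15)/8 = -(1/13 - 15)/8 = -⅛*(-194/13) = 97/52 ≈ 1.8654)
(-45*h)*m = -45*(-45)*(97/52) = 2025*(97/52) = 196425/52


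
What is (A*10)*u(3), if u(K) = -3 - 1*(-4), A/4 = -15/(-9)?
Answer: 200/3 ≈ 66.667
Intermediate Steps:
A = 20/3 (A = 4*(-15/(-9)) = 4*(-15*(-⅑)) = 4*(5/3) = 20/3 ≈ 6.6667)
u(K) = 1 (u(K) = -3 + 4 = 1)
(A*10)*u(3) = ((20/3)*10)*1 = (200/3)*1 = 200/3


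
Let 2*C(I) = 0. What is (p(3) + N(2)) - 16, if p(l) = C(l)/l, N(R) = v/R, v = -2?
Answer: -17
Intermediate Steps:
C(I) = 0 (C(I) = (½)*0 = 0)
N(R) = -2/R
p(l) = 0 (p(l) = 0/l = 0)
(p(3) + N(2)) - 16 = (0 - 2/2) - 16 = (0 - 2*½) - 16 = (0 - 1) - 16 = -1 - 16 = -17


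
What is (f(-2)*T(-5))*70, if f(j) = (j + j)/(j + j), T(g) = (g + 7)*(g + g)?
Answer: -1400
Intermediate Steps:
T(g) = 2*g*(7 + g) (T(g) = (7 + g)*(2*g) = 2*g*(7 + g))
f(j) = 1 (f(j) = (2*j)/((2*j)) = (2*j)*(1/(2*j)) = 1)
(f(-2)*T(-5))*70 = (1*(2*(-5)*(7 - 5)))*70 = (1*(2*(-5)*2))*70 = (1*(-20))*70 = -20*70 = -1400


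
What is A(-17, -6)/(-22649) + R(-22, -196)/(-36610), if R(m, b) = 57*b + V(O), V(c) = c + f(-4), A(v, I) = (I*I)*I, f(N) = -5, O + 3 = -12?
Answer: 130697684/414589945 ≈ 0.31525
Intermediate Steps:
O = -15 (O = -3 - 12 = -15)
A(v, I) = I³ (A(v, I) = I²*I = I³)
V(c) = -5 + c (V(c) = c - 5 = -5 + c)
R(m, b) = -20 + 57*b (R(m, b) = 57*b + (-5 - 15) = 57*b - 20 = -20 + 57*b)
A(-17, -6)/(-22649) + R(-22, -196)/(-36610) = (-6)³/(-22649) + (-20 + 57*(-196))/(-36610) = -216*(-1/22649) + (-20 - 11172)*(-1/36610) = 216/22649 - 11192*(-1/36610) = 216/22649 + 5596/18305 = 130697684/414589945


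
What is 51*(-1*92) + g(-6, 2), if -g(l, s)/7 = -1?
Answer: -4685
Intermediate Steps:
g(l, s) = 7 (g(l, s) = -7*(-1) = 7)
51*(-1*92) + g(-6, 2) = 51*(-1*92) + 7 = 51*(-92) + 7 = -4692 + 7 = -4685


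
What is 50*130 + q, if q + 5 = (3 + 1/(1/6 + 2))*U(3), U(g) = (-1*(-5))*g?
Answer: 85110/13 ≈ 6546.9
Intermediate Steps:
U(g) = 5*g
q = 610/13 (q = -5 + (3 + 1/(1/6 + 2))*(5*3) = -5 + (3 + 1/(⅙ + 2))*15 = -5 + (3 + 1/(13/6))*15 = -5 + (3 + 6/13)*15 = -5 + (45/13)*15 = -5 + 675/13 = 610/13 ≈ 46.923)
50*130 + q = 50*130 + 610/13 = 6500 + 610/13 = 85110/13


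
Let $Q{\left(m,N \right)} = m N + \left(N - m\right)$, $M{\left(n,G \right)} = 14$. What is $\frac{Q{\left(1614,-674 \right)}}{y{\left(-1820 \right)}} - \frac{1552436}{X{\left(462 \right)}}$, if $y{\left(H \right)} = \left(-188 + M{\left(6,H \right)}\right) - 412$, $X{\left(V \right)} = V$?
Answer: $- \frac{101522552}{67683} \approx -1500.0$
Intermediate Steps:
$y{\left(H \right)} = -586$ ($y{\left(H \right)} = \left(-188 + 14\right) - 412 = -174 - 412 = -586$)
$Q{\left(m,N \right)} = N - m + N m$ ($Q{\left(m,N \right)} = N m + \left(N - m\right) = N - m + N m$)
$\frac{Q{\left(1614,-674 \right)}}{y{\left(-1820 \right)}} - \frac{1552436}{X{\left(462 \right)}} = \frac{-674 - 1614 - 1087836}{-586} - \frac{1552436}{462} = \left(-674 - 1614 - 1087836\right) \left(- \frac{1}{586}\right) - \frac{776218}{231} = \left(-1090124\right) \left(- \frac{1}{586}\right) - \frac{776218}{231} = \frac{545062}{293} - \frac{776218}{231} = - \frac{101522552}{67683}$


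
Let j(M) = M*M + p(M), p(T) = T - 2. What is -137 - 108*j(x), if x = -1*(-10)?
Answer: -11801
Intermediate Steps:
p(T) = -2 + T
x = 10
j(M) = -2 + M + M² (j(M) = M*M + (-2 + M) = M² + (-2 + M) = -2 + M + M²)
-137 - 108*j(x) = -137 - 108*(-2 + 10 + 10²) = -137 - 108*(-2 + 10 + 100) = -137 - 108*108 = -137 - 11664 = -11801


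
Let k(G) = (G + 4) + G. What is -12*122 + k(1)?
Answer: -1458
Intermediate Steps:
k(G) = 4 + 2*G (k(G) = (4 + G) + G = 4 + 2*G)
-12*122 + k(1) = -12*122 + (4 + 2*1) = -1464 + (4 + 2) = -1464 + 6 = -1458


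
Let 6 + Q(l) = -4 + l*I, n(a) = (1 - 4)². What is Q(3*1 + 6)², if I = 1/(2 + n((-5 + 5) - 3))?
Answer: 10201/121 ≈ 84.306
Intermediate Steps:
n(a) = 9 (n(a) = (-3)² = 9)
I = 1/11 (I = 1/(2 + 9) = 1/11 ≈ 0.090909)
Q(l) = -10 + l/11 (Q(l) = -6 + (-4 + l*(1/11)) = -6 + (-4 + l/11) = -10 + l/11)
Q(3*1 + 6)² = (-10 + (3*1 + 6)/11)² = (-10 + (3 + 6)/11)² = (-10 + (1/11)*9)² = (-10 + 9/11)² = (-101/11)² = 10201/121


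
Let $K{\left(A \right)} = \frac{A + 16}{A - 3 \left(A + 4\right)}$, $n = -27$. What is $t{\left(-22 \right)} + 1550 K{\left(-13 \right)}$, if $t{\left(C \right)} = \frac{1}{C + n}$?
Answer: $\frac{16274}{49} \approx 332.12$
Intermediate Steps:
$K{\left(A \right)} = \frac{16 + A}{-12 - 2 A}$ ($K{\left(A \right)} = \frac{16 + A}{A - 3 \left(4 + A\right)} = \frac{16 + A}{A - \left(12 + 3 A\right)} = \frac{16 + A}{-12 - 2 A}$)
$t{\left(C \right)} = \frac{1}{-27 + C}$ ($t{\left(C \right)} = \frac{1}{C - 27} = \frac{1}{-27 + C}$)
$t{\left(-22 \right)} + 1550 K{\left(-13 \right)} = \frac{1}{-27 - 22} + 1550 \frac{-16 - -13}{2 \left(6 - 13\right)} = \frac{1}{-49} + 1550 \frac{-16 + 13}{2 \left(-7\right)} = - \frac{1}{49} + 1550 \cdot \frac{1}{2} \left(- \frac{1}{7}\right) \left(-3\right) = - \frac{1}{49} + 1550 \cdot \frac{3}{14} = - \frac{1}{49} + \frac{2325}{7} = \frac{16274}{49}$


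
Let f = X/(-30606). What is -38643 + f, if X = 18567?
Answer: -394242075/10202 ≈ -38644.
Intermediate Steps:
f = -6189/10202 (f = 18567/(-30606) = 18567*(-1/30606) = -6189/10202 ≈ -0.60665)
-38643 + f = -38643 - 6189/10202 = -394242075/10202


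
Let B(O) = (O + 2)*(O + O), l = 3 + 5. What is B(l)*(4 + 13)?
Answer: 2720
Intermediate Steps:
l = 8
B(O) = 2*O*(2 + O) (B(O) = (2 + O)*(2*O) = 2*O*(2 + O))
B(l)*(4 + 13) = (2*8*(2 + 8))*(4 + 13) = (2*8*10)*17 = 160*17 = 2720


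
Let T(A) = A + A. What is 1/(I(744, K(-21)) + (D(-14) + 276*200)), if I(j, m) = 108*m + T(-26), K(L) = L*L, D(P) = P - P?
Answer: 1/102776 ≈ 9.7299e-6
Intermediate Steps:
D(P) = 0
T(A) = 2*A
K(L) = L²
I(j, m) = -52 + 108*m (I(j, m) = 108*m + 2*(-26) = 108*m - 52 = -52 + 108*m)
1/(I(744, K(-21)) + (D(-14) + 276*200)) = 1/((-52 + 108*(-21)²) + (0 + 276*200)) = 1/((-52 + 108*441) + (0 + 55200)) = 1/((-52 + 47628) + 55200) = 1/(47576 + 55200) = 1/102776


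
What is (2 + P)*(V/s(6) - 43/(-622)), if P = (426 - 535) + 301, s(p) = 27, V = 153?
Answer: 1038191/933 ≈ 1112.7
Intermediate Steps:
P = 192 (P = -109 + 301 = 192)
(2 + P)*(V/s(6) - 43/(-622)) = (2 + 192)*(153/27 - 43/(-622)) = 194*(153*(1/27) - 43*(-1/622)) = 194*(17/3 + 43/622) = 194*(10703/1866) = 1038191/933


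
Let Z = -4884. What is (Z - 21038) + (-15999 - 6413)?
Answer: -48334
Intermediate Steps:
(Z - 21038) + (-15999 - 6413) = (-4884 - 21038) + (-15999 - 6413) = -25922 - 22412 = -48334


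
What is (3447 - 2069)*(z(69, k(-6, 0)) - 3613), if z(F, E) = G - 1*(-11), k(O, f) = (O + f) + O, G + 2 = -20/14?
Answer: -34777964/7 ≈ -4.9683e+6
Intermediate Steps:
G = -24/7 (G = -2 - 20/14 = -2 - 20*1/14 = -2 - 10/7 = -24/7 ≈ -3.4286)
k(O, f) = f + 2*O
z(F, E) = 53/7 (z(F, E) = -24/7 - 1*(-11) = -24/7 + 11 = 53/7)
(3447 - 2069)*(z(69, k(-6, 0)) - 3613) = (3447 - 2069)*(53/7 - 3613) = 1378*(-25238/7) = -34777964/7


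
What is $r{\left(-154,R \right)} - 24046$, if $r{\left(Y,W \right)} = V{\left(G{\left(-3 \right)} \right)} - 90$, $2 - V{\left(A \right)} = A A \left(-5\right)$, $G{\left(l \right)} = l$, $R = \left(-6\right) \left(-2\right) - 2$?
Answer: $-24089$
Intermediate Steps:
$R = 10$ ($R = 12 - 2 = 10$)
$V{\left(A \right)} = 2 + 5 A^{2}$ ($V{\left(A \right)} = 2 - A A \left(-5\right) = 2 - A^{2} \left(-5\right) = 2 - - 5 A^{2} = 2 + 5 A^{2}$)
$r{\left(Y,W \right)} = -43$ ($r{\left(Y,W \right)} = \left(2 + 5 \left(-3\right)^{2}\right) - 90 = \left(2 + 5 \cdot 9\right) - 90 = \left(2 + 45\right) - 90 = 47 - 90 = -43$)
$r{\left(-154,R \right)} - 24046 = -43 - 24046 = -24089$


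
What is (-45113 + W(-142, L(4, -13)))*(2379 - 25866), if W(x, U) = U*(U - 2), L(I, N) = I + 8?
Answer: 1056750591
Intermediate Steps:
L(I, N) = 8 + I
W(x, U) = U*(-2 + U)
(-45113 + W(-142, L(4, -13)))*(2379 - 25866) = (-45113 + (8 + 4)*(-2 + (8 + 4)))*(2379 - 25866) = (-45113 + 12*(-2 + 12))*(-23487) = (-45113 + 12*10)*(-23487) = (-45113 + 120)*(-23487) = -44993*(-23487) = 1056750591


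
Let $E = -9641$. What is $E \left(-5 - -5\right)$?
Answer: $0$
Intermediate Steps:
$E \left(-5 - -5\right) = - 9641 \left(-5 - -5\right) = - 9641 \left(-5 + 5\right) = \left(-9641\right) 0 = 0$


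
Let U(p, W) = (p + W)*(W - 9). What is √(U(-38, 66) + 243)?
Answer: √1839 ≈ 42.884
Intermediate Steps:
U(p, W) = (-9 + W)*(W + p) (U(p, W) = (W + p)*(-9 + W) = (-9 + W)*(W + p))
√(U(-38, 66) + 243) = √((66² - 9*66 - 9*(-38) + 66*(-38)) + 243) = √((4356 - 594 + 342 - 2508) + 243) = √(1596 + 243) = √1839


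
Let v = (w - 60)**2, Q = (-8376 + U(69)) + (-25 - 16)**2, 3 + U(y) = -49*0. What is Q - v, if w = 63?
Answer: -6707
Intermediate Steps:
U(y) = -3 (U(y) = -3 - 49*0 = -3 + 0 = -3)
Q = -6698 (Q = (-8376 - 3) + (-25 - 16)**2 = -8379 + (-41)**2 = -8379 + 1681 = -6698)
v = 9 (v = (63 - 60)**2 = 3**2 = 9)
Q - v = -6698 - 1*9 = -6698 - 9 = -6707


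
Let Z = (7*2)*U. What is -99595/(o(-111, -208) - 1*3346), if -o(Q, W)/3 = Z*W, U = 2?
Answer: -99595/14126 ≈ -7.0505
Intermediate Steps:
Z = 28 (Z = (7*2)*2 = 14*2 = 28)
o(Q, W) = -84*W
-99595/(o(-111, -208) - 1*3346) = -99595/(-84*(-208) - 1*3346) = -99595/(17472 - 3346) = -99595/14126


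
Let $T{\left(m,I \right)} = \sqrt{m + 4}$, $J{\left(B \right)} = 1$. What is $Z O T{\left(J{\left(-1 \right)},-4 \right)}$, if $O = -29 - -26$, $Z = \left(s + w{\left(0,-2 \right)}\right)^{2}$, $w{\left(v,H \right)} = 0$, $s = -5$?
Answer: $- 75 \sqrt{5} \approx -167.71$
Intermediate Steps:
$T{\left(m,I \right)} = \sqrt{4 + m}$
$Z = 25$ ($Z = \left(-5 + 0\right)^{2} = \left(-5\right)^{2} = 25$)
$O = -3$ ($O = -29 + 26 = -3$)
$Z O T{\left(J{\left(-1 \right)},-4 \right)} = 25 \left(-3\right) \sqrt{4 + 1} = - 75 \sqrt{5}$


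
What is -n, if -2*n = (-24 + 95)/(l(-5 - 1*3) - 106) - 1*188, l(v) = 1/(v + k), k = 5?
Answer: -60185/638 ≈ -94.334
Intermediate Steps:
l(v) = 1/(5 + v) (l(v) = 1/(v + 5) = 1/(5 + v))
n = 60185/638 (n = -((-24 + 95)/(1/(5 + (-5 - 1*3)) - 106) - 1*188)/2 = -(71/(1/(5 + (-5 - 3)) - 106) - 188)/2 = -(71/(1/(5 - 8) - 106) - 188)/2 = -(71/(1/(-3) - 106) - 188)/2 = -(71/(-⅓ - 106) - 188)/2 = -(71/(-319/3) - 188)/2 = -(71*(-3/319) - 188)/2 = -(-213/319 - 188)/2 = -½*(-60185/319) = 60185/638 ≈ 94.334)
-n = -1*60185/638 = -60185/638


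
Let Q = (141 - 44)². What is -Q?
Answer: -9409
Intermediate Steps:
Q = 9409 (Q = 97² = 9409)
-Q = -1*9409 = -9409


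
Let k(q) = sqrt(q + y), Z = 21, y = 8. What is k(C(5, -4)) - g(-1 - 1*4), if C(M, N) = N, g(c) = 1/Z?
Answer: 41/21 ≈ 1.9524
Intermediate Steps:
g(c) = 1/21
k(q) = sqrt(8 + q) (k(q) = sqrt(q + 8) = sqrt(8 + q))
k(C(5, -4)) - g(-1 - 1*4) = sqrt(8 - 4) - 1*1/21 = sqrt(4) - 1/21 = 2 - 1/21 = 41/21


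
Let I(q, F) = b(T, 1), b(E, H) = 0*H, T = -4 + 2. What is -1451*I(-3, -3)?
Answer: 0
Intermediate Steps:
T = -2
b(E, H) = 0
I(q, F) = 0
-1451*I(-3, -3) = -1451*0 = 0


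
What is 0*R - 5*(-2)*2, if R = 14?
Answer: 20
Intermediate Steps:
0*R - 5*(-2)*2 = 0*14 - 5*(-2)*2 = 0 + 10*2 = 0 + 20 = 20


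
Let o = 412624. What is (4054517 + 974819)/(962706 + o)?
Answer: 2514668/687665 ≈ 3.6568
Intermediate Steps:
(4054517 + 974819)/(962706 + o) = (4054517 + 974819)/(962706 + 412624) = 5029336/1375330 = 5029336*(1/1375330) = 2514668/687665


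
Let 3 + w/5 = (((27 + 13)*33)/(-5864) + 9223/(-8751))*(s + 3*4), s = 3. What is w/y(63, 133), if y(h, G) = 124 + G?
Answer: -237181765/549507377 ≈ -0.43163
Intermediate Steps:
w = -237181765/2138161 (w = -15 + 5*((((27 + 13)*33)/(-5864) + 9223/(-8751))*(3 + 3*4)) = -15 + 5*(((40*33)*(-1/5864) + 9223*(-1/8751))*(3 + 12)) = -15 + 5*((1320*(-1/5864) - 9223/8751)*15) = -15 + 5*((-165/733 - 9223/8751)*15) = -15 + 5*(-8204374/6414483*15) = -15 + 5*(-41021870/2138161) = -15 - 205109350/2138161 = -237181765/2138161 ≈ -110.93)
w/y(63, 133) = -237181765/(2138161*(124 + 133)) = -237181765/2138161/257 = -237181765/2138161*1/257 = -237181765/549507377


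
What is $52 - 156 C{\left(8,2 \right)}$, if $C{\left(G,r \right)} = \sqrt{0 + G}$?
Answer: $52 - 312 \sqrt{2} \approx -389.23$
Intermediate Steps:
$C{\left(G,r \right)} = \sqrt{G}$
$52 - 156 C{\left(8,2 \right)} = 52 - 156 \sqrt{8} = 52 - 156 \cdot 2 \sqrt{2} = 52 - 312 \sqrt{2}$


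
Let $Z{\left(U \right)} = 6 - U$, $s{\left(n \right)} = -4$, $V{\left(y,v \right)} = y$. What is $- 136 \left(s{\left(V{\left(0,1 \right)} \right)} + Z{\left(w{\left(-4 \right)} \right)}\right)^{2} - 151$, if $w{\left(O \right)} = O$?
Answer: $-5047$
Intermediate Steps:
$- 136 \left(s{\left(V{\left(0,1 \right)} \right)} + Z{\left(w{\left(-4 \right)} \right)}\right)^{2} - 151 = - 136 \left(-4 + \left(6 - -4\right)\right)^{2} - 151 = - 136 \left(-4 + \left(6 + 4\right)\right)^{2} - 151 = - 136 \left(-4 + 10\right)^{2} - 151 = - 136 \cdot 6^{2} - 151 = \left(-136\right) 36 - 151 = -4896 - 151 = -5047$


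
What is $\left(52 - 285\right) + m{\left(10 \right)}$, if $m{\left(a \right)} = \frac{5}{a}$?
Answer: $- \frac{465}{2} \approx -232.5$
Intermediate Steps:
$\left(52 - 285\right) + m{\left(10 \right)} = \left(52 - 285\right) + \frac{5}{10} = -233 + 5 \cdot \frac{1}{10} = -233 + \frac{1}{2} = - \frac{465}{2}$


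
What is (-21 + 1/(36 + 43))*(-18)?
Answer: 29844/79 ≈ 377.77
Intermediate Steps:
(-21 + 1/(36 + 43))*(-18) = (-21 + 1/79)*(-18) = -1658/79*(-18) = 29844/79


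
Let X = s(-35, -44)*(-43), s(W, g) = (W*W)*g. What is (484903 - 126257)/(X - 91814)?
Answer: 179323/1112943 ≈ 0.16112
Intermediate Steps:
s(W, g) = g*W² (s(W, g) = W²*g = g*W²)
X = 2317700 (X = -44*(-35)²*(-43) = -44*1225*(-43) = -53900*(-43) = 2317700)
(484903 - 126257)/(X - 91814) = (484903 - 126257)/(2317700 - 91814) = 358646/2225886 = 358646*(1/2225886) = 179323/1112943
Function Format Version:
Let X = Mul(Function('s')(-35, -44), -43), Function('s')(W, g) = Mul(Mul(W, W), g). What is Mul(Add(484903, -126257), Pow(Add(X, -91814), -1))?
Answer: Rational(179323, 1112943) ≈ 0.16112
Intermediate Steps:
Function('s')(W, g) = Mul(g, Pow(W, 2)) (Function('s')(W, g) = Mul(Pow(W, 2), g) = Mul(g, Pow(W, 2)))
X = 2317700 (X = Mul(Mul(-44, Pow(-35, 2)), -43) = Mul(Mul(-44, 1225), -43) = Mul(-53900, -43) = 2317700)
Mul(Add(484903, -126257), Pow(Add(X, -91814), -1)) = Mul(Add(484903, -126257), Pow(Add(2317700, -91814), -1)) = Mul(358646, Pow(2225886, -1)) = Mul(358646, Rational(1, 2225886)) = Rational(179323, 1112943)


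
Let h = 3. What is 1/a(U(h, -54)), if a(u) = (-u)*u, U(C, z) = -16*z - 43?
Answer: -1/674041 ≈ -1.4836e-6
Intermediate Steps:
U(C, z) = -43 - 16*z
a(u) = -u²
1/a(U(h, -54)) = 1/(-(-43 - 16*(-54))²) = 1/(-(-43 + 864)²) = 1/(-1*821²) = 1/(-1*674041) = 1/(-674041) = -1/674041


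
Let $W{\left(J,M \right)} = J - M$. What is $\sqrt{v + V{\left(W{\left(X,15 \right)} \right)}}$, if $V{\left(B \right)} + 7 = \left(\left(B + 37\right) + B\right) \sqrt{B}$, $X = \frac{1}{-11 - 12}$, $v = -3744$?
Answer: $\frac{\sqrt{-1984279 + 159 i \sqrt{7958}}}{23} \approx 0.2189 + 61.246 i$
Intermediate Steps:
$X = - \frac{1}{23}$ ($X = \frac{1}{-23} = - \frac{1}{23} \approx -0.043478$)
$V{\left(B \right)} = -7 + \sqrt{B} \left(37 + 2 B\right)$ ($V{\left(B \right)} = -7 + \left(\left(B + 37\right) + B\right) \sqrt{B} = -7 + \left(\left(37 + B\right) + B\right) \sqrt{B} = -7 + \left(37 + 2 B\right) \sqrt{B} = -7 + \sqrt{B} \left(37 + 2 B\right)$)
$\sqrt{v + V{\left(W{\left(X,15 \right)} \right)}} = \sqrt{-3744 + \left(-7 + 2 \left(- \frac{1}{23} - 15\right)^{\frac{3}{2}} + 37 \sqrt{- \frac{1}{23} - 15}\right)} = \sqrt{-3744 + \left(-7 + 2 \left(- \frac{346}{23}\right)^{\frac{3}{2}} + 37 \sqrt{- \frac{346}{23}}\right)} = \sqrt{-3744 + \left(-7 + 2 \left(- \frac{346 i \sqrt{7958}}{529}\right) + 37 \frac{i \sqrt{7958}}{23}\right)} = \sqrt{-3744 - \left(7 - \frac{159 i \sqrt{7958}}{529}\right)} = \sqrt{-3751 + \frac{159 i \sqrt{7958}}{529}}$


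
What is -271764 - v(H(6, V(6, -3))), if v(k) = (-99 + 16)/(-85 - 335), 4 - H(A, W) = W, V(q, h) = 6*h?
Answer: -114140963/420 ≈ -2.7176e+5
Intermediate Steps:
H(A, W) = 4 - W
v(k) = 83/420 (v(k) = -83/(-420) = -83*(-1/420) = 83/420)
-271764 - v(H(6, V(6, -3))) = -271764 - 1*83/420 = -271764 - 83/420 = -114140963/420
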